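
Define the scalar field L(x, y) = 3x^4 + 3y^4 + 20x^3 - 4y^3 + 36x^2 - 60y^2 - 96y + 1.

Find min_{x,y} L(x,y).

L(x,y) separates as P(x) + Q(y) + 1, so its minimum is min P + min Q + 1.
P'(x) = 12x(x + 2)(x + 3) vanishes at x ∈ {-3, -2, 0}; Q'(y) = 12(y - 4)(y + 1)(y + 2) vanishes at y ∈ {-2, -1, 4}.
Local minima of P (where P''>0): P(-3)=27, P(0)=0. Local minima of Q: Q(-2)=32, Q(4)=-832.
So the global minimum of L is P(0) + Q(4) + 1 = 0 − 832 + 1 = -831, attained at (0, 4).

-831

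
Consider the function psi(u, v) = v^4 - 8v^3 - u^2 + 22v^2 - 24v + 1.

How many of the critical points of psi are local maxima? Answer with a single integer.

1

psi separates as a function of u plus a function of v, so ∇psi=0 decouples.
∂psi/∂u = -2u = 0 at u ∈ {0}; ∂psi/∂v = 4(v - 3)(v - 2)(v - 1) = 0 at v ∈ {1, 2, 3}.
The Hessian is diagonal: diag(psi_uu, psi_vv). Second derivatives: psi_uu(0)=-2; psi_vv(1)=8, psi_vv(2)=-4, psi_vv(3)=8.
Local maxima occur where both diagonal entries negative: (0, 2). Count: 1.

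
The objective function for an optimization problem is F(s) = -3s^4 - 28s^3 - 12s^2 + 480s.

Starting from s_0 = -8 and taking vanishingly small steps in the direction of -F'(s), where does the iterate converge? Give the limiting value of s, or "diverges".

F'(s) = -12(s - 2)(s + 4)(s + 5), so F'(-8) = 1440.
Gradient descent moves in the -F' direction, i.e. s is decreasing.
There is no critical point below s=-8, and F' keeps the same sign, so the iterate runs off to −∞.

diverges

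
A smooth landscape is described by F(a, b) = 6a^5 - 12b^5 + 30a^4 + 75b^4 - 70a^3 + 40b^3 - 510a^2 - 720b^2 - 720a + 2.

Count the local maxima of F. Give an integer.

F separates as a function of a plus a function of b, so ∇F=0 decouples.
∂F/∂a = 30(a - 3)(a + 1)(a + 2)(a + 4) = 0 at a ∈ {-4, -2, -1, 3}; ∂F/∂b = -60b(b - 4)(b - 3)(b + 2) = 0 at b ∈ {-2, 0, 3, 4}.
The Hessian is diagonal: diag(F_aa, F_bb). Second derivatives: F_aa(-4)=-1260, F_aa(-2)=300, F_aa(-1)=-360, F_aa(3)=4200; F_bb(-2)=3600, F_bb(0)=-1440, F_bb(3)=900, F_bb(4)=-1440.
Local maxima occur where both diagonal entries negative: (-4, 0), (-4, 4), (-1, 0), (-1, 4). Count: 4.

4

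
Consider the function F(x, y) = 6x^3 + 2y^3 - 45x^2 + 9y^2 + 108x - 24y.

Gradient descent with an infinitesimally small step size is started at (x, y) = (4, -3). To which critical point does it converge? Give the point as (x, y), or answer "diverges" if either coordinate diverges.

F is separable, so gradient descent decouples: x follows -∂F/∂x, y follows -∂F/∂y.
∂F/∂x = 18(x - 3)(x - 2); at x=4 this is 36, so x decreases.
∂F/∂y = 6(y - 1)(y + 4); at y=-3 this is -24, so y increases.
x converges to its nearest critical value 3 (a local min of the x-part); y converges to 1. The iterate converges to (3, 1).

(3, 1)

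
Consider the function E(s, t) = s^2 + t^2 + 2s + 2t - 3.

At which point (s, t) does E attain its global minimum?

(-1, -1)

E(s,t) separates as P(s) + Q(t) − 3, so its minimum is min P + min Q − 3.
P'(s) = 2s + 2 vanishes at s ∈ {-1}; Q'(t) = 2(t + 1) vanishes at t ∈ {-1}.
Local minima of P (where P''>0): P(-1)=-1. Local minima of Q: Q(-1)=-1.
So the global minimum of E is P(-1) + Q(-1) − 3 = -1 − 1 − 3 = -5, attained at (-1, -1).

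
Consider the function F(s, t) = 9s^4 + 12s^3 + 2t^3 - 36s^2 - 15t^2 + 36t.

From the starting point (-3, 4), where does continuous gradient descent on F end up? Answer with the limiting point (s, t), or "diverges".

(-2, 3)

F is separable, so gradient descent decouples: s follows -∂F/∂s, t follows -∂F/∂t.
∂F/∂s = 36s(s - 1)(s + 2); at s=-3 this is -432, so s increases.
∂F/∂t = 6(t - 3)(t - 2); at t=4 this is 12, so t decreases.
s converges to its nearest critical value -2 (a local min of the s-part); t converges to 3. The iterate converges to (-2, 3).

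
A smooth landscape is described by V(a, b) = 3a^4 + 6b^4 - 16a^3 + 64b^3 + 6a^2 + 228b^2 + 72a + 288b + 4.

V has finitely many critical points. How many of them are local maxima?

V separates as a function of a plus a function of b, so ∇V=0 decouples.
∂V/∂a = 12(a - 3)(a - 2)(a + 1) = 0 at a ∈ {-1, 2, 3}; ∂V/∂b = 24(b + 1)(b + 3)(b + 4) = 0 at b ∈ {-4, -3, -1}.
The Hessian is diagonal: diag(V_aa, V_bb). Second derivatives: V_aa(-1)=144, V_aa(2)=-36, V_aa(3)=48; V_bb(-4)=72, V_bb(-3)=-48, V_bb(-1)=144.
Local maxima occur where both diagonal entries negative: (2, -3). Count: 1.

1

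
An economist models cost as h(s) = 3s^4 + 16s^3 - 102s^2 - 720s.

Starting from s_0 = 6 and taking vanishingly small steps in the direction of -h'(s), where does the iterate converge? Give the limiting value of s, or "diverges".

h'(s) = 12(s - 4)(s + 3)(s + 5), so h'(6) = 2376.
Gradient descent moves in the -h' direction, i.e. s is decreasing.
The nearest critical point in that direction is s = 4, where h'' = 756 > 0 (a local minimum). The iterate converges there.

4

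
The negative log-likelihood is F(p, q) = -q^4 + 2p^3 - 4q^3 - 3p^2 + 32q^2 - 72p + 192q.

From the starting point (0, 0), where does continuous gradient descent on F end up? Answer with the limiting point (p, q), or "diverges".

F is separable, so gradient descent decouples: p follows -∂F/∂p, q follows -∂F/∂q.
∂F/∂p = 6(p - 4)(p + 3); at p=0 this is -72, so p increases.
∂F/∂q = -4(q - 4)(q + 3)(q + 4); at q=0 this is 192, so q decreases.
p converges to its nearest critical value 4 (a local min of the p-part); q converges to -3. The iterate converges to (4, -3).

(4, -3)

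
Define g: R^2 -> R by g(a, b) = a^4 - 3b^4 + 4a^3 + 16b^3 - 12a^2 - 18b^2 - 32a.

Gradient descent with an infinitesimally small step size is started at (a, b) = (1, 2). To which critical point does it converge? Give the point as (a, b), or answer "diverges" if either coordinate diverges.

g is separable, so gradient descent decouples: a follows -∂g/∂a, b follows -∂g/∂b.
∂g/∂a = 4(a - 2)(a + 1)(a + 4); at a=1 this is -40, so a increases.
∂g/∂b = -12b(b - 3)(b - 1); at b=2 this is 24, so b decreases.
a converges to its nearest critical value 2 (a local min of the a-part); b converges to 1. The iterate converges to (2, 1).

(2, 1)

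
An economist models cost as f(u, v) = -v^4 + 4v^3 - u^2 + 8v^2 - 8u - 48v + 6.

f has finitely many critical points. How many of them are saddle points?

1

f separates as a function of u plus a function of v, so ∇f=0 decouples.
∂f/∂u = -2(u + 4) = 0 at u ∈ {-4}; ∂f/∂v = -4(v - 3)(v - 2)(v + 2) = 0 at v ∈ {-2, 2, 3}.
The Hessian is diagonal: diag(f_uu, f_vv). Second derivatives: f_uu(-4)=-2; f_vv(-2)=-80, f_vv(2)=16, f_vv(3)=-20.
Saddle points occur where the two diagonal entries have opposite signs: (-4, 2). Count: 1.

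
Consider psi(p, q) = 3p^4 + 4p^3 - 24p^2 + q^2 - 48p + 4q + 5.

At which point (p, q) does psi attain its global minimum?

(2, -2)

psi(p,q) separates as A(p) + B(q) + 5, so its minimum is min A + min B + 5.
A'(p) = 12(p - 2)(p + 1)(p + 2) vanishes at p ∈ {-2, -1, 2}; B'(q) = 2q + 4 vanishes at q ∈ {-2}.
Local minima of A (where A''>0): A(-2)=16, A(2)=-112. Local minima of B: B(-2)=-4.
So the global minimum of psi is A(2) + B(-2) + 5 = -112 − 4 + 5 = -111, attained at (2, -2).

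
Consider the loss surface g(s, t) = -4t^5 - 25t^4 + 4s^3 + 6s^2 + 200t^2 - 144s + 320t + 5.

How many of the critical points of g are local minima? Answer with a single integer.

g separates as a function of s plus a function of t, so ∇g=0 decouples.
∂g/∂s = 12(s - 3)(s + 4) = 0 at s ∈ {-4, 3}; ∂g/∂t = -20(t - 2)(t + 1)(t + 2)(t + 4) = 0 at t ∈ {-4, -2, -1, 2}.
The Hessian is diagonal: diag(g_ss, g_tt). Second derivatives: g_ss(-4)=-84, g_ss(3)=84; g_tt(-4)=720, g_tt(-2)=-160, g_tt(-1)=180, g_tt(2)=-1440.
Local minima occur where both diagonal entries positive: (3, -4), (3, -1). Count: 2.

2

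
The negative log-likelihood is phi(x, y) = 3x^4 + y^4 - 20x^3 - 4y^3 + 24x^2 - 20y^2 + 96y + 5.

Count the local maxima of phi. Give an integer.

1

phi separates as a function of x plus a function of y, so ∇phi=0 decouples.
∂phi/∂x = 12x(x - 4)(x - 1) = 0 at x ∈ {0, 1, 4}; ∂phi/∂y = 4(y - 4)(y - 2)(y + 3) = 0 at y ∈ {-3, 2, 4}.
The Hessian is diagonal: diag(phi_xx, phi_yy). Second derivatives: phi_xx(0)=48, phi_xx(1)=-36, phi_xx(4)=144; phi_yy(-3)=140, phi_yy(2)=-40, phi_yy(4)=56.
Local maxima occur where both diagonal entries negative: (1, 2). Count: 1.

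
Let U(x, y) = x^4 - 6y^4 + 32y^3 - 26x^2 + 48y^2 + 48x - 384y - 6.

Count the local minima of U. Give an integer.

2

U separates as a function of x plus a function of y, so ∇U=0 decouples.
∂U/∂x = 4(x - 3)(x - 1)(x + 4) = 0 at x ∈ {-4, 1, 3}; ∂U/∂y = -24(y - 4)(y - 2)(y + 2) = 0 at y ∈ {-2, 2, 4}.
The Hessian is diagonal: diag(U_xx, U_yy). Second derivatives: U_xx(-4)=140, U_xx(1)=-40, U_xx(3)=56; U_yy(-2)=-576, U_yy(2)=192, U_yy(4)=-288.
Local minima occur where both diagonal entries positive: (-4, 2), (3, 2). Count: 2.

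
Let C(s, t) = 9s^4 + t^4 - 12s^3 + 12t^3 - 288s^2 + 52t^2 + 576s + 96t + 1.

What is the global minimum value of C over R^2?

C(s,t) separates as P(s) + Q(t) + 1, so its minimum is min P + min Q + 1.
P'(s) = 36(s - 4)(s - 1)(s + 4) vanishes at s ∈ {-4, 1, 4}; Q'(t) = 4(t + 2)(t + 3)(t + 4) vanishes at t ∈ {-4, -3, -2}.
Local minima of P (where P''>0): P(-4)=-3840, P(4)=-768. Local minima of Q: Q(-4)=-64, Q(-2)=-64.
So the global minimum of C is P(-4) + Q(-4) + 1 = -3840 − 64 + 1 = -3903, attained at (-4, -4).

-3903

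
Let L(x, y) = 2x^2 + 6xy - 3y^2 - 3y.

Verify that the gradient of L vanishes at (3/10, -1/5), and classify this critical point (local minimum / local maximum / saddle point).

∇L = (4x + 6y, 6x - 6y - 3); substituting (3/10, -1/5) gives ∇L = (0, 0), so (3/10, -1/5) is indeed a critical point.
The Hessian of L is constant: H = [[4, 6], [6, -6]].
det(H) = 4·(-6) − 6² = -60.
Since det(H) < 0, H is indefinite and the critical point is a saddle point.

saddle point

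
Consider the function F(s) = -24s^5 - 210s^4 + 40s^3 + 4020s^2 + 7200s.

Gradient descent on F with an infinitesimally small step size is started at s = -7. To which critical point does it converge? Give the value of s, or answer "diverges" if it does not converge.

F'(s) = -120(s - 3)(s + 1)(s + 4)(s + 5), so F'(-7) = -43200.
Gradient descent moves in the -F' direction, i.e. s is increasing.
The nearest critical point in that direction is s = -5, where F'' = 3840 > 0 (a local minimum). The iterate converges there.

-5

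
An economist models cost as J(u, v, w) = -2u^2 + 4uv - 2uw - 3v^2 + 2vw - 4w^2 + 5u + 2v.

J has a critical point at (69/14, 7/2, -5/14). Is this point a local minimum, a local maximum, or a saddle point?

local maximum

The Hessian is constant: H = [[-4, 4, -2], [4, -6, 2], [-2, 2, -8]].
Leading principal minors: Δ₁ = -4, Δ₂ = 8, Δ₃ = -56.
The minors alternate sign starting negative (−, +, −), so H is negative definite: a local maximum.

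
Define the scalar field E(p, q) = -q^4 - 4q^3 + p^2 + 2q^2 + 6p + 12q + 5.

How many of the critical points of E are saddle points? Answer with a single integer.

2

E separates as a function of p plus a function of q, so ∇E=0 decouples.
∂E/∂p = 2(p + 3) = 0 at p ∈ {-3}; ∂E/∂q = -4(q - 1)(q + 1)(q + 3) = 0 at q ∈ {-3, -1, 1}.
The Hessian is diagonal: diag(E_pp, E_qq). Second derivatives: E_pp(-3)=2; E_qq(-3)=-32, E_qq(-1)=16, E_qq(1)=-32.
Saddle points occur where the two diagonal entries have opposite signs: (-3, -3), (-3, 1). Count: 2.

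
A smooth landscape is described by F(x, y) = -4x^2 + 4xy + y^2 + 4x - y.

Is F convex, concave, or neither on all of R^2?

F is quadratic, so its Hessian is the constant matrix H = [[-8, 4], [4, 2]].
det(H) = -32, tr(H) = -6.
det(H) < 0, so H is indefinite: neither convex nor concave.

neither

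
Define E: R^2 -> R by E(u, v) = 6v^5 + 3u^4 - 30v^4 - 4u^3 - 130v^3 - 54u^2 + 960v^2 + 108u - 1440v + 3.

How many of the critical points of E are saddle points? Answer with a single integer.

E separates as a function of u plus a function of v, so ∇E=0 decouples.
∂E/∂u = 12(u - 3)(u - 1)(u + 3) = 0 at u ∈ {-3, 1, 3}; ∂E/∂v = 30(v - 4)(v - 3)(v - 1)(v + 4) = 0 at v ∈ {-4, 1, 3, 4}.
The Hessian is diagonal: diag(E_uu, E_vv). Second derivatives: E_uu(-3)=288, E_uu(1)=-96, E_uu(3)=144; E_vv(-4)=-8400, E_vv(1)=900, E_vv(3)=-420, E_vv(4)=720.
Saddle points occur where the two diagonal entries have opposite signs: (-3, -4), (-3, 3), (1, 1), (1, 4), (3, -4), (3, 3). Count: 6.

6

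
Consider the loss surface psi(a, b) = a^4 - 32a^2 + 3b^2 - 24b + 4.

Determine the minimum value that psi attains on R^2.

-300

psi(a,b) separates as P(a) + Q(b) + 4, so its minimum is min P + min Q + 4.
P'(a) = 4a(a - 4)(a + 4) vanishes at a ∈ {-4, 0, 4}; Q'(b) = 6b - 24 vanishes at b ∈ {4}.
Local minima of P (where P''>0): P(-4)=-256, P(4)=-256. Local minima of Q: Q(4)=-48.
So the global minimum of psi is P(-4) + Q(4) + 4 = -256 − 48 + 4 = -300, attained at (-4, 4).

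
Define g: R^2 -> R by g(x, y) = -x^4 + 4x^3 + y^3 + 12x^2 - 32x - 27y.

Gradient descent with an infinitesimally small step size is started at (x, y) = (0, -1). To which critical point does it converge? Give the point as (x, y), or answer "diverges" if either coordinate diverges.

(1, 3)

g is separable, so gradient descent decouples: x follows -∂g/∂x, y follows -∂g/∂y.
∂g/∂x = -4(x - 4)(x - 1)(x + 2); at x=0 this is -32, so x increases.
∂g/∂y = 3(y - 3)(y + 3); at y=-1 this is -24, so y increases.
x converges to its nearest critical value 1 (a local min of the x-part); y converges to 3. The iterate converges to (1, 3).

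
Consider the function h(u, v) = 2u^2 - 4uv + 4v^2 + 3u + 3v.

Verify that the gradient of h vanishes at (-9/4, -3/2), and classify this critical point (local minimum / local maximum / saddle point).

∇h = (4u - 4v + 3, -4u + 8v + 3); substituting (-9/4, -3/2) gives ∇h = (0, 0), so (-9/4, -3/2) is indeed a critical point.
The Hessian of h is constant: H = [[4, -4], [-4, 8]].
det(H) = 4·8 − (-4)² = 16.
det(H) > 0 and tr(H) = 12 > 0, so H is positive definite and the point is a local minimum.

local minimum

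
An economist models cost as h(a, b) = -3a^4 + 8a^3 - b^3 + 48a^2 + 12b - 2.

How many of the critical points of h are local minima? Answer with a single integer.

1

h separates as a function of a plus a function of b, so ∇h=0 decouples.
∂h/∂a = -12a(a - 4)(a + 2) = 0 at a ∈ {-2, 0, 4}; ∂h/∂b = -3(b - 2)(b + 2) = 0 at b ∈ {-2, 2}.
The Hessian is diagonal: diag(h_aa, h_bb). Second derivatives: h_aa(-2)=-144, h_aa(0)=96, h_aa(4)=-288; h_bb(-2)=12, h_bb(2)=-12.
Local minima occur where both diagonal entries positive: (0, -2). Count: 1.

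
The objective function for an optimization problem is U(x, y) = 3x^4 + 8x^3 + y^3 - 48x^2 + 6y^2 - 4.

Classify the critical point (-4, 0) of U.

local minimum

The mixed partial ∂²U/∂x∂y is 0, so the Hessian at any point is diag(U_xx, U_yy) = diag(12(3x^2 + 4x - 8), 6(y + 2)).
At (-4, 0): H = diag(288, 12).
Both eigenvalues are positive, so H is positive definite: a local minimum.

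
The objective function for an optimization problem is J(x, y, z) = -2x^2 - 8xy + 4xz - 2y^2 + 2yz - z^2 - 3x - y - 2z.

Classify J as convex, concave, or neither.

neither

J is quadratic, so its Hessian is the constant matrix H = [[-4, -8, 4], [-8, -4, 2], [4, 2, -2]].
Leading principal minors: -4, -48, 48.
Neither pattern holds ⇒ H is indefinite ⇒ neither convex nor concave.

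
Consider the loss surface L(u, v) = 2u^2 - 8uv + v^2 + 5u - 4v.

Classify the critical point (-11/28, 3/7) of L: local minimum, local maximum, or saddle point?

The Hessian of L is constant: H = [[4, -8], [-8, 2]].
det(H) = 4·2 − (-8)² = -56.
Since det(H) < 0, H is indefinite and the critical point is a saddle point.

saddle point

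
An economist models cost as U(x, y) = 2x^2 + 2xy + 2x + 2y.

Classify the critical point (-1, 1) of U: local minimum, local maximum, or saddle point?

saddle point

The Hessian of U is constant: H = [[4, 2], [2, 0]].
det(H) = 4·0 − 2² = -4.
Since det(H) < 0, H is indefinite and the critical point is a saddle point.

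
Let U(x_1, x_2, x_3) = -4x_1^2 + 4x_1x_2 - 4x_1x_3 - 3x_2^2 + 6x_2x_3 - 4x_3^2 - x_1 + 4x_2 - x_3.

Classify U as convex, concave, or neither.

U is quadratic, so its Hessian is the constant matrix H = [[-8, 4, -4], [4, -6, 6], [-4, 6, -8]].
Leading principal minors: -8, 32, -64.
Signs alternate −, +, − ⇒ H ≺ 0 ⇒ concave.

concave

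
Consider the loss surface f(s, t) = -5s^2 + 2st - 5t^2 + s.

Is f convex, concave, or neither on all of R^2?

f is quadratic, so its Hessian is the constant matrix H = [[-10, 2], [2, -10]].
det(H) = 96, tr(H) = -20.
det(H) > 0 and tr(H) < 0, so H is negative definite everywhere: concave.

concave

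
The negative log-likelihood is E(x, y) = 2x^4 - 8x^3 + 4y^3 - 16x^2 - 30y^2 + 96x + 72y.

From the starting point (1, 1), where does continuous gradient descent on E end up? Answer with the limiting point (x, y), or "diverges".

E is separable, so gradient descent decouples: x follows -∂E/∂x, y follows -∂E/∂y.
∂E/∂x = 8(x - 3)(x - 2)(x + 2); at x=1 this is 48, so x decreases.
∂E/∂y = 12(y - 3)(y - 2); at y=1 this is 24, so y decreases.
The y-coordinate has no critical point in that direction and runs off to infinity.

diverges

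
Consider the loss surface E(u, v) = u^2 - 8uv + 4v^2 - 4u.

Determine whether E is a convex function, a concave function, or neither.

E is quadratic, so its Hessian is the constant matrix H = [[2, -8], [-8, 8]].
det(H) = -48, tr(H) = 10.
det(H) < 0, so H is indefinite: neither convex nor concave.

neither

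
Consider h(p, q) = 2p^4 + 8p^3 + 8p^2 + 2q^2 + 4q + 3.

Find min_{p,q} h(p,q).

1

h(p,q) separates as A(p) + B(q) + 3, so its minimum is min A + min B + 3.
A'(p) = 8p(p + 1)(p + 2) vanishes at p ∈ {-2, -1, 0}; B'(q) = 4q + 4 vanishes at q ∈ {-1}.
Local minima of A (where A''>0): A(-2)=0, A(0)=0. Local minima of B: B(-1)=-2.
So the global minimum of h is A(-2) + B(-1) + 3 = 0 − 2 + 3 = 1, attained at (-2, -1).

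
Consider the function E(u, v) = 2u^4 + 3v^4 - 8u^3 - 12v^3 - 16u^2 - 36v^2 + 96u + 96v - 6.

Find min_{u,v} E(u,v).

E(u,v) separates as P(u) + Q(v) − 6, so its minimum is min P + min Q − 6.
P'(u) = 8(u - 3)(u - 2)(u + 2) vanishes at u ∈ {-2, 2, 3}; Q'(v) = 12(v - 4)(v - 1)(v + 2) vanishes at v ∈ {-2, 1, 4}.
Local minima of P (where P''>0): P(-2)=-160, P(3)=90. Local minima of Q: Q(-2)=-192, Q(4)=-192.
So the global minimum of E is P(-2) + Q(-2) − 6 = -160 − 192 − 6 = -358, attained at (-2, -2).

-358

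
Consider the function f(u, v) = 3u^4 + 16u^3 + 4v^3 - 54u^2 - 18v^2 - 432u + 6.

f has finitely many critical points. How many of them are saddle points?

f separates as a function of u plus a function of v, so ∇f=0 decouples.
∂f/∂u = 12(u - 3)(u + 3)(u + 4) = 0 at u ∈ {-4, -3, 3}; ∂f/∂v = 12v(v - 3) = 0 at v ∈ {0, 3}.
The Hessian is diagonal: diag(f_uu, f_vv). Second derivatives: f_uu(-4)=84, f_uu(-3)=-72, f_uu(3)=504; f_vv(0)=-36, f_vv(3)=36.
Saddle points occur where the two diagonal entries have opposite signs: (-4, 0), (-3, 3), (3, 0). Count: 3.

3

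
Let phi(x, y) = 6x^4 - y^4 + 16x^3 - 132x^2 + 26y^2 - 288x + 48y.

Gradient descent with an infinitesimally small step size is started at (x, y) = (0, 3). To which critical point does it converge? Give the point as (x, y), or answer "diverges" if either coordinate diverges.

(3, -1)

phi is separable, so gradient descent decouples: x follows -∂phi/∂x, y follows -∂phi/∂y.
∂phi/∂x = 24(x - 3)(x + 1)(x + 4); at x=0 this is -288, so x increases.
∂phi/∂y = -4(y - 4)(y + 1)(y + 3); at y=3 this is 96, so y decreases.
x converges to its nearest critical value 3 (a local min of the x-part); y converges to -1. The iterate converges to (3, -1).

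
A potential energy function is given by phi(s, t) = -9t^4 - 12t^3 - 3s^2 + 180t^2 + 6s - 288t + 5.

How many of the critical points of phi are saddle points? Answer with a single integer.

phi separates as a function of s plus a function of t, so ∇phi=0 decouples.
∂phi/∂s = -6(s - 1) = 0 at s ∈ {1}; ∂phi/∂t = -36(t - 2)(t - 1)(t + 4) = 0 at t ∈ {-4, 1, 2}.
The Hessian is diagonal: diag(phi_ss, phi_tt). Second derivatives: phi_ss(1)=-6; phi_tt(-4)=-1080, phi_tt(1)=180, phi_tt(2)=-216.
Saddle points occur where the two diagonal entries have opposite signs: (1, 1). Count: 1.

1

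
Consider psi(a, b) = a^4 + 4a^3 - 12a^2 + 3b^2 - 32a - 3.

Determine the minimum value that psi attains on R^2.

psi(a,b) separates as P(a) + Q(b) − 3, so its minimum is min P + min Q − 3.
P'(a) = 4(a - 2)(a + 1)(a + 4) vanishes at a ∈ {-4, -1, 2}; Q'(b) = 6b vanishes at b ∈ {0}.
Local minima of P (where P''>0): P(-4)=-64, P(2)=-64. Local minima of Q: Q(0)=0.
So the global minimum of psi is P(-4) + Q(0) − 3 = -64 + 0 − 3 = -67, attained at (-4, 0).

-67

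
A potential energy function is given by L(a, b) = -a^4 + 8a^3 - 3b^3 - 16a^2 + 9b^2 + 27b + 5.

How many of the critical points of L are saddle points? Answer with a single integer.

L separates as a function of a plus a function of b, so ∇L=0 decouples.
∂L/∂a = -4a(a - 4)(a - 2) = 0 at a ∈ {0, 2, 4}; ∂L/∂b = -9(b - 3)(b + 1) = 0 at b ∈ {-1, 3}.
The Hessian is diagonal: diag(L_aa, L_bb). Second derivatives: L_aa(0)=-32, L_aa(2)=16, L_aa(4)=-32; L_bb(-1)=36, L_bb(3)=-36.
Saddle points occur where the two diagonal entries have opposite signs: (0, -1), (2, 3), (4, -1). Count: 3.

3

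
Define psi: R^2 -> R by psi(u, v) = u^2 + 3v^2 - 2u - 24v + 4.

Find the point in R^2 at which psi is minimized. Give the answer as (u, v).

psi(u,v) separates as P(u) + Q(v) + 4, so its minimum is min P + min Q + 4.
P'(u) = 2u - 2 vanishes at u ∈ {1}; Q'(v) = 6v - 24 vanishes at v ∈ {4}.
Local minima of P (where P''>0): P(1)=-1. Local minima of Q: Q(4)=-48.
So the global minimum of psi is P(1) + Q(4) + 4 = -1 − 48 + 4 = -45, attained at (1, 4).

(1, 4)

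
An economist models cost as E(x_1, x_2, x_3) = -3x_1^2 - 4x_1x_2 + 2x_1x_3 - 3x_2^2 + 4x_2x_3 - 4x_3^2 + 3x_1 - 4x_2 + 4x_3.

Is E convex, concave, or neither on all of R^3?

E is quadratic, so its Hessian is the constant matrix H = [[-6, -4, 2], [-4, -6, 4], [2, 4, -8]].
Leading principal minors: -6, 20, -104.
Signs alternate −, +, − ⇒ H ≺ 0 ⇒ concave.

concave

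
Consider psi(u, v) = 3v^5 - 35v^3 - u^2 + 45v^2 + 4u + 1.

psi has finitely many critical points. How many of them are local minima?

0

psi separates as a function of u plus a function of v, so ∇psi=0 decouples.
∂psi/∂u = -2(u - 2) = 0 at u ∈ {2}; ∂psi/∂v = 15v(v - 2)(v - 1)(v + 3) = 0 at v ∈ {-3, 0, 1, 2}.
The Hessian is diagonal: diag(psi_uu, psi_vv). Second derivatives: psi_uu(2)=-2; psi_vv(-3)=-900, psi_vv(0)=90, psi_vv(1)=-60, psi_vv(2)=150.
Local minima occur where both diagonal entries positive: none. Count: 0.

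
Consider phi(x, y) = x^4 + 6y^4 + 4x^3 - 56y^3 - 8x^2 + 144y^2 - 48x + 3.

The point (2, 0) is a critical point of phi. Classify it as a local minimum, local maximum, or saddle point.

The mixed partial ∂²phi/∂x∂y is 0, so the Hessian at any point is diag(phi_xx, phi_yy) = diag(4(3x^2 + 6x - 4), 24(3y^2 - 14y + 12)).
At (2, 0): H = diag(80, 288).
Both eigenvalues are positive, so H is positive definite: a local minimum.

local minimum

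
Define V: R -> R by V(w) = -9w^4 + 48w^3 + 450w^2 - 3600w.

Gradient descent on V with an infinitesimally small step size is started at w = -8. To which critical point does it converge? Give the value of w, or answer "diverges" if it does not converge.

diverges

V'(w) = -36(w - 5)(w - 4)(w + 5), so V'(-8) = 16848.
Gradient descent moves in the -V' direction, i.e. w is decreasing.
There is no critical point below w=-8, and V' keeps the same sign, so the iterate runs off to −∞.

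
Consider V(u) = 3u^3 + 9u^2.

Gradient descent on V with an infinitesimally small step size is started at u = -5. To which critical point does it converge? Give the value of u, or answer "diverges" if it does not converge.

diverges

V'(u) = 9u(u + 2), so V'(-5) = 135.
Gradient descent moves in the -V' direction, i.e. u is decreasing.
There is no critical point below u=-5, and V' keeps the same sign, so the iterate runs off to −∞.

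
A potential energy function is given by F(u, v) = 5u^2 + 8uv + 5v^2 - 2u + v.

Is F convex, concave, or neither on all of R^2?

F is quadratic, so its Hessian is the constant matrix H = [[10, 8], [8, 10]].
det(H) = 36, tr(H) = 20.
det(H) > 0 and tr(H) > 0, so H is positive definite everywhere: convex.

convex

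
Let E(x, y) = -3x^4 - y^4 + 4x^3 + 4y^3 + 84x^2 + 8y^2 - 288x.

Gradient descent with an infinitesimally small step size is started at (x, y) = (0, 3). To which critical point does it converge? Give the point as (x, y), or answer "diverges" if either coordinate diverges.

E is separable, so gradient descent decouples: x follows -∂E/∂x, y follows -∂E/∂y.
∂E/∂x = -12(x - 3)(x - 2)(x + 4); at x=0 this is -288, so x increases.
∂E/∂y = -4y(y - 4)(y + 1); at y=3 this is 48, so y decreases.
x converges to its nearest critical value 2 (a local min of the x-part); y converges to 0. The iterate converges to (2, 0).

(2, 0)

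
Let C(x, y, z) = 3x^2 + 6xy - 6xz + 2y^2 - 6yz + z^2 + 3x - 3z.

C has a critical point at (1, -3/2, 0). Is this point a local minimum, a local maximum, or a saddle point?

The Hessian is constant: H = [[6, 6, -6], [6, 4, -6], [-6, -6, 2]].
Leading principal minors: Δ₁ = 6, Δ₂ = -12, Δ₃ = 48.
The minors fit neither the all-positive nor the alternating-sign pattern, so H is indefinite: a saddle point.

saddle point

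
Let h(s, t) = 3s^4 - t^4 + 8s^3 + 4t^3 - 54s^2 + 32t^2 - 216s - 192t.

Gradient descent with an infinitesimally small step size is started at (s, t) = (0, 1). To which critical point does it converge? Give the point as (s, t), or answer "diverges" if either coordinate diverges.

h is separable, so gradient descent decouples: s follows -∂h/∂s, t follows -∂h/∂t.
∂h/∂s = 12(s - 3)(s + 2)(s + 3); at s=0 this is -216, so s increases.
∂h/∂t = -4(t - 4)(t - 3)(t + 4); at t=1 this is -120, so t increases.
s converges to its nearest critical value 3 (a local min of the s-part); t converges to 3. The iterate converges to (3, 3).

(3, 3)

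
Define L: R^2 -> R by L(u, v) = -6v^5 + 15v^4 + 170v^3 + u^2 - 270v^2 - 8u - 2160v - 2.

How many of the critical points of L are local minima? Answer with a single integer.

2

L separates as a function of u plus a function of v, so ∇L=0 decouples.
∂L/∂u = 2(u - 4) = 0 at u ∈ {4}; ∂L/∂v = -30(v - 4)(v - 3)(v + 2)(v + 3) = 0 at v ∈ {-3, -2, 3, 4}.
The Hessian is diagonal: diag(L_uu, L_vv). Second derivatives: L_uu(4)=2; L_vv(-3)=1260, L_vv(-2)=-900, L_vv(3)=900, L_vv(4)=-1260.
Local minima occur where both diagonal entries positive: (4, -3), (4, 3). Count: 2.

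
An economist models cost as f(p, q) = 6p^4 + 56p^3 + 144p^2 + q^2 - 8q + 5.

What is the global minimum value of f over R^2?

f(p,q) separates as A(p) + B(q) + 5, so its minimum is min A + min B + 5.
A'(p) = 24p(p + 3)(p + 4) vanishes at p ∈ {-4, -3, 0}; B'(q) = 2q - 8 vanishes at q ∈ {4}.
Local minima of A (where A''>0): A(-4)=256, A(0)=0. Local minima of B: B(4)=-16.
So the global minimum of f is A(0) + B(4) + 5 = 0 − 16 + 5 = -11, attained at (0, 4).

-11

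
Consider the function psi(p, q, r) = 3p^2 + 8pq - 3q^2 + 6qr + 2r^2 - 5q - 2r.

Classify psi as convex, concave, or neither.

neither

psi is quadratic, so its Hessian is the constant matrix H = [[6, 8, 0], [8, -6, 6], [0, 6, 4]].
Leading principal minors: 6, -100, -616.
Neither pattern holds ⇒ H is indefinite ⇒ neither convex nor concave.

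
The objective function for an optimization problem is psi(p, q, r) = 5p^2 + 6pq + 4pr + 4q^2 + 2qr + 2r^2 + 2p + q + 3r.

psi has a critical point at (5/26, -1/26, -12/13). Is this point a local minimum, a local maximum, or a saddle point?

The Hessian is constant: H = [[10, 6, 4], [6, 8, 2], [4, 2, 4]].
Leading principal minors: Δ₁ = 10, Δ₂ = 44, Δ₃ = 104.
All leading minors are positive, so H is positive definite: a local minimum.

local minimum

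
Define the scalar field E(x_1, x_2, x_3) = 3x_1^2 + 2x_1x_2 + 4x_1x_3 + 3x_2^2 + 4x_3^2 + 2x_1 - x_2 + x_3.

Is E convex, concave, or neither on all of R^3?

convex

E is quadratic, so its Hessian is the constant matrix H = [[6, 2, 4], [2, 6, 0], [4, 0, 8]].
Leading principal minors: 6, 32, 160.
All positive ⇒ H ≻ 0 ⇒ convex.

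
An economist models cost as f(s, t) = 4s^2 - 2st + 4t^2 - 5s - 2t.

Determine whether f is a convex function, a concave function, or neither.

f is quadratic, so its Hessian is the constant matrix H = [[8, -2], [-2, 8]].
det(H) = 60, tr(H) = 16.
det(H) > 0 and tr(H) > 0, so H is positive definite everywhere: convex.

convex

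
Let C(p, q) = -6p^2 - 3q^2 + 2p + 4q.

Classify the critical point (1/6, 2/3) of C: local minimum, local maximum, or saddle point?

The Hessian of C is constant: H = [[-12, 0], [0, -6]].
det(H) = (-12)·(-6) − 0² = 72.
det(H) > 0 and tr(H) = -18 < 0, so H is negative definite and the point is a local maximum.

local maximum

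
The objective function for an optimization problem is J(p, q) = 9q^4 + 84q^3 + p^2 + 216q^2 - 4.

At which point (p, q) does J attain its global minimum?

(0, 0)

J(p,q) separates as A(p) + B(q) − 4, so its minimum is min A + min B − 4.
A'(p) = 2p vanishes at p ∈ {0}; B'(q) = 36q(q + 3)(q + 4) vanishes at q ∈ {-4, -3, 0}.
Local minima of A (where A''>0): A(0)=0. Local minima of B: B(-4)=384, B(0)=0.
So the global minimum of J is A(0) + B(0) − 4 = 0 + 0 − 4 = -4, attained at (0, 0).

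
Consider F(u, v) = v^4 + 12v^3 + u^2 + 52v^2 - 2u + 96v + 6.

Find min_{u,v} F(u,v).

-59

F(u,v) separates as P(u) + Q(v) + 6, so its minimum is min P + min Q + 6.
P'(u) = 2u - 2 vanishes at u ∈ {1}; Q'(v) = 4(v + 2)(v + 3)(v + 4) vanishes at v ∈ {-4, -3, -2}.
Local minima of P (where P''>0): P(1)=-1. Local minima of Q: Q(-4)=-64, Q(-2)=-64.
So the global minimum of F is P(1) + Q(-4) + 6 = -1 − 64 + 6 = -59, attained at (1, -4).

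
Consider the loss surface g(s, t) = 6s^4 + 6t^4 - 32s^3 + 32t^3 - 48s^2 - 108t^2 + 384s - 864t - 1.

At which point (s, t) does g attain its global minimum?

(-2, 3)

g(s,t) separates as P(s) + Q(t) − 1, so its minimum is min P + min Q − 1.
P'(s) = 24(s - 4)(s - 2)(s + 2) vanishes at s ∈ {-2, 2, 4}; Q'(t) = 24(t - 3)(t + 3)(t + 4) vanishes at t ∈ {-4, -3, 3}.
Local minima of P (where P''>0): P(-2)=-608, P(4)=256. Local minima of Q: Q(-4)=1216, Q(3)=-2214.
So the global minimum of g is P(-2) + Q(3) − 1 = -608 − 2214 − 1 = -2823, attained at (-2, 3).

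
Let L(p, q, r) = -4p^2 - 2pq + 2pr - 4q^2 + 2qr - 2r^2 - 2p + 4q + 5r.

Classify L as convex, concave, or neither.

concave

L is quadratic, so its Hessian is the constant matrix H = [[-8, -2, 2], [-2, -8, 2], [2, 2, -4]].
Leading principal minors: -8, 60, -192.
Signs alternate −, +, − ⇒ H ≺ 0 ⇒ concave.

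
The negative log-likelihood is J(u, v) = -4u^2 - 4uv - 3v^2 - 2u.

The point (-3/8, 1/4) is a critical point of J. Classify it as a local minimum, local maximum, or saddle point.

local maximum

The Hessian of J is constant: H = [[-8, -4], [-4, -6]].
det(H) = (-8)·(-6) − (-4)² = 32.
det(H) > 0 and tr(H) = -14 < 0, so H is negative definite and the point is a local maximum.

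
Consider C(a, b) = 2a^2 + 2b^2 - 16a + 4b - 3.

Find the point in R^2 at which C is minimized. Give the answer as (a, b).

(4, -1)

C(a,b) separates as P(a) + Q(b) − 3, so its minimum is min P + min Q − 3.
P'(a) = 4a - 16 vanishes at a ∈ {4}; Q'(b) = 4b + 4 vanishes at b ∈ {-1}.
Local minima of P (where P''>0): P(4)=-32. Local minima of Q: Q(-1)=-2.
So the global minimum of C is P(4) + Q(-1) − 3 = -32 − 2 − 3 = -37, attained at (4, -1).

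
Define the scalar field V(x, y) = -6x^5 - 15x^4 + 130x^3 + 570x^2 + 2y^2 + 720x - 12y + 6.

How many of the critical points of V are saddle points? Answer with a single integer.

V separates as a function of x plus a function of y, so ∇V=0 decouples.
∂V/∂x = -30(x - 4)(x + 1)(x + 2)(x + 3) = 0 at x ∈ {-3, -2, -1, 4}; ∂V/∂y = 4(y - 3) = 0 at y ∈ {3}.
The Hessian is diagonal: diag(V_xx, V_yy). Second derivatives: V_xx(-3)=420, V_xx(-2)=-180, V_xx(-1)=300, V_xx(4)=-6300; V_yy(3)=4.
Saddle points occur where the two diagonal entries have opposite signs: (-2, 3), (4, 3). Count: 2.

2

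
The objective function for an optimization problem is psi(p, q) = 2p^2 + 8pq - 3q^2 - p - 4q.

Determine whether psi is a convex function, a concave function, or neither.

neither

psi is quadratic, so its Hessian is the constant matrix H = [[4, 8], [8, -6]].
det(H) = -88, tr(H) = -2.
det(H) < 0, so H is indefinite: neither convex nor concave.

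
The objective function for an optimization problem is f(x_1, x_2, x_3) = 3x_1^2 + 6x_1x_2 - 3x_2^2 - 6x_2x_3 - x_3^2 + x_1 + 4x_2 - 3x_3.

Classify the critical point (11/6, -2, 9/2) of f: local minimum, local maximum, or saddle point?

saddle point

The Hessian is constant: H = [[6, 6, 0], [6, -6, -6], [0, -6, -2]].
Leading principal minors: Δ₁ = 6, Δ₂ = -72, Δ₃ = -72.
The minors fit neither the all-positive nor the alternating-sign pattern, so H is indefinite: a saddle point.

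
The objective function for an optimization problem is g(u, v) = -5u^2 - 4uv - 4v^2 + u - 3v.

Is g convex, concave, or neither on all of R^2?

g is quadratic, so its Hessian is the constant matrix H = [[-10, -4], [-4, -8]].
det(H) = 64, tr(H) = -18.
det(H) > 0 and tr(H) < 0, so H is negative definite everywhere: concave.

concave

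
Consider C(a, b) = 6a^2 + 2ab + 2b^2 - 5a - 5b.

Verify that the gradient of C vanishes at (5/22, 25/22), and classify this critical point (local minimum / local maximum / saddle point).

∇C = (12a + 2b - 5, 2a + 4b - 5); substituting (5/22, 25/22) gives ∇C = (0, 0), so (5/22, 25/22) is indeed a critical point.
The Hessian of C is constant: H = [[12, 2], [2, 4]].
det(H) = 12·4 − 2² = 44.
det(H) > 0 and tr(H) = 16 > 0, so H is positive definite and the point is a local minimum.

local minimum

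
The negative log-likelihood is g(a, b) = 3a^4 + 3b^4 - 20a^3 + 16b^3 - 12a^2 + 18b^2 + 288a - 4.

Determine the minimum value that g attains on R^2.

g(a,b) separates as P(a) + Q(b) − 4, so its minimum is min P + min Q − 4.
P'(a) = 12(a - 4)(a - 3)(a + 2) vanishes at a ∈ {-2, 3, 4}; Q'(b) = 12b(b + 1)(b + 3) vanishes at b ∈ {-3, -1, 0}.
Local minima of P (where P''>0): P(-2)=-416, P(4)=448. Local minima of Q: Q(-3)=-27, Q(0)=0.
So the global minimum of g is P(-2) + Q(-3) − 4 = -416 − 27 − 4 = -447, attained at (-2, -3).

-447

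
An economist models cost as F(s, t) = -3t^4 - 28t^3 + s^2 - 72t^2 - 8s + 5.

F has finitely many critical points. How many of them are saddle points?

F separates as a function of s plus a function of t, so ∇F=0 decouples.
∂F/∂s = 2(s - 4) = 0 at s ∈ {4}; ∂F/∂t = -12t(t + 3)(t + 4) = 0 at t ∈ {-4, -3, 0}.
The Hessian is diagonal: diag(F_ss, F_tt). Second derivatives: F_ss(4)=2; F_tt(-4)=-48, F_tt(-3)=36, F_tt(0)=-144.
Saddle points occur where the two diagonal entries have opposite signs: (4, -4), (4, 0). Count: 2.

2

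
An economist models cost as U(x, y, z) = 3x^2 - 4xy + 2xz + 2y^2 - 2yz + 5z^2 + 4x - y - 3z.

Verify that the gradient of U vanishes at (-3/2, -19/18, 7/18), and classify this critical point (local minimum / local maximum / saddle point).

∇U = (6x - 4y + 2z + 4, -4x + 4y - 2z - 1, 2x - 2y + 10z - 3); substituting (-3/2, -19/18, 7/18) gives ∇U = (0, 0, 0), so (-3/2, -19/18, 7/18) is indeed a critical point.
The Hessian is constant: H = [[6, -4, 2], [-4, 4, -2], [2, -2, 10]].
Leading principal minors: Δ₁ = 6, Δ₂ = 8, Δ₃ = 72.
All leading minors are positive, so H is positive definite: a local minimum.

local minimum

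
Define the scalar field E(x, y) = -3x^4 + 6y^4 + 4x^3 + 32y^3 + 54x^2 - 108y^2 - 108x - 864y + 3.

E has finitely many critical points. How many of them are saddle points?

E separates as a function of x plus a function of y, so ∇E=0 decouples.
∂E/∂x = -12(x - 3)(x - 1)(x + 3) = 0 at x ∈ {-3, 1, 3}; ∂E/∂y = 24(y - 3)(y + 3)(y + 4) = 0 at y ∈ {-4, -3, 3}.
The Hessian is diagonal: diag(E_xx, E_yy). Second derivatives: E_xx(-3)=-288, E_xx(1)=96, E_xx(3)=-144; E_yy(-4)=168, E_yy(-3)=-144, E_yy(3)=1008.
Saddle points occur where the two diagonal entries have opposite signs: (-3, -4), (-3, 3), (1, -3), (3, -4), (3, 3). Count: 5.

5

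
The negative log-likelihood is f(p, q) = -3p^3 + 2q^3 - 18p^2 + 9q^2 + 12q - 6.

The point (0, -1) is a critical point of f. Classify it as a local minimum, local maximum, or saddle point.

The mixed partial ∂²f/∂p∂q is 0, so the Hessian at any point is diag(f_pp, f_qq) = diag(-18(p + 2), 6(2q + 3)).
At (0, -1): H = diag(-36, 6).
The eigenvalues have opposite signs, so H is indefinite: a saddle point.

saddle point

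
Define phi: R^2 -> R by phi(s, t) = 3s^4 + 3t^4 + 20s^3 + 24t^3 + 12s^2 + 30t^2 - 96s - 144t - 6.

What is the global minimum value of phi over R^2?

phi(s,t) separates as P(s) + Q(t) − 6, so its minimum is min P + min Q − 6.
P'(s) = 12(s - 1)(s + 2)(s + 4) vanishes at s ∈ {-4, -2, 1}; Q'(t) = 12(t - 1)(t + 3)(t + 4) vanishes at t ∈ {-4, -3, 1}.
Local minima of P (where P''>0): P(-4)=64, P(1)=-61. Local minima of Q: Q(-4)=288, Q(1)=-87.
So the global minimum of phi is P(1) + Q(1) − 6 = -61 − 87 − 6 = -154, attained at (1, 1).

-154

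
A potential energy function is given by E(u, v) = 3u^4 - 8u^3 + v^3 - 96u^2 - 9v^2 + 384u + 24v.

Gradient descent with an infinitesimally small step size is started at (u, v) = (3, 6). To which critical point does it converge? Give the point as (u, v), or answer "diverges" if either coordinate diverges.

(4, 4)

E is separable, so gradient descent decouples: u follows -∂E/∂u, v follows -∂E/∂v.
∂E/∂u = 12(u - 4)(u - 2)(u + 4); at u=3 this is -84, so u increases.
∂E/∂v = 3(v - 4)(v - 2); at v=6 this is 24, so v decreases.
u converges to its nearest critical value 4 (a local min of the u-part); v converges to 4. The iterate converges to (4, 4).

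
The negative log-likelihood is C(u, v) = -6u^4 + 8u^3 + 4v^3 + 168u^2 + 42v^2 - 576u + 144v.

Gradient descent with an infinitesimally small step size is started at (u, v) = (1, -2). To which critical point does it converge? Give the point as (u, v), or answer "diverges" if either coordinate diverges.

(2, -3)

C is separable, so gradient descent decouples: u follows -∂C/∂u, v follows -∂C/∂v.
∂C/∂u = -24(u - 3)(u - 2)(u + 4); at u=1 this is -240, so u increases.
∂C/∂v = 12(v + 3)(v + 4); at v=-2 this is 24, so v decreases.
u converges to its nearest critical value 2 (a local min of the u-part); v converges to -3. The iterate converges to (2, -3).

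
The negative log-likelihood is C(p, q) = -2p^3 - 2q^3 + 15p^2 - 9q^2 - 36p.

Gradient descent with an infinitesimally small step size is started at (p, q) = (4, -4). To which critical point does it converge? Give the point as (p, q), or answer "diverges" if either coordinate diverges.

diverges

C is separable, so gradient descent decouples: p follows -∂C/∂p, q follows -∂C/∂q.
∂C/∂p = -6(p - 3)(p - 2); at p=4 this is -12, so p increases.
∂C/∂q = -6q(q + 3); at q=-4 this is -24, so q increases.
The p-coordinate has no critical point in that direction and runs off to infinity.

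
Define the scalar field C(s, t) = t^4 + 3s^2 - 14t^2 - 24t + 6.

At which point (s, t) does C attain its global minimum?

C(s,t) separates as P(s) + Q(t) + 6, so its minimum is min P + min Q + 6.
P'(s) = 6s vanishes at s ∈ {0}; Q'(t) = 4(t - 3)(t + 1)(t + 2) vanishes at t ∈ {-2, -1, 3}.
Local minima of P (where P''>0): P(0)=0. Local minima of Q: Q(-2)=8, Q(3)=-117.
So the global minimum of C is P(0) + Q(3) + 6 = 0 − 117 + 6 = -111, attained at (0, 3).

(0, 3)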